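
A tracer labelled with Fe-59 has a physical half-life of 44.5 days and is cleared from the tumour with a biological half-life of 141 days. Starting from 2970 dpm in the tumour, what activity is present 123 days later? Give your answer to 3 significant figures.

239 dpm

1/t_eff = 1/t_phys + 1/t_biol = 1/44.5 + 1/141 = 0.029564 per day.
t_eff = 44.5 × 141 / (44.5 + 141) ≈ 33.825 days.
Remaining = 2970 × (1/2)^(123/33.825) = 2970 × (1/2)^3.6364 ≈ 238.83 dpm.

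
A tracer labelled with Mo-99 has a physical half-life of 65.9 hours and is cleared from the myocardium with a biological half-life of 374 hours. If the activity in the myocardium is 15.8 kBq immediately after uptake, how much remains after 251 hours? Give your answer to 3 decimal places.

1/t_eff = 1/t_phys + 1/t_biol = 1/65.9 + 1/374 = 0.017848 per hour.
t_eff = 65.9 × 374 / (65.9 + 374) ≈ 56.028 hours.
Remaining = 15.8 × (1/2)^(251/56.028) = 15.8 × (1/2)^4.4799 ≈ 0.70805 kBq.

0.708 kBq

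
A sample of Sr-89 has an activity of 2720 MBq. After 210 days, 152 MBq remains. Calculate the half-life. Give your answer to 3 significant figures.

50.5 days

A/A₀ = 152/2720 ≈ 0.055882.
n = log₂(17.895) ≈ 4.1615 half-lives elapsed in 210 days.
t½ = 210/4.1615 ≈ 50.463 days.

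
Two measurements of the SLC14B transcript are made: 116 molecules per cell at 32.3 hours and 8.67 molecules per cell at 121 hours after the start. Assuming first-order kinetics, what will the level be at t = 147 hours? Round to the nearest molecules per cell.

Over Δt = 121 − 32.3 = 88.7 hours, the level fell by a factor of 116/8.67 ≈ 13.379.
n = log₂(13.379) ≈ 3.7419 half-lives, so t½ = 88.7/3.7419 ≈ 23.704 hours.
From t = 121 to t = 147: 8.67 × (1/2)^((147−121)/23.704) ≈ 4.0535 molecules per cell.

4 molecules per cell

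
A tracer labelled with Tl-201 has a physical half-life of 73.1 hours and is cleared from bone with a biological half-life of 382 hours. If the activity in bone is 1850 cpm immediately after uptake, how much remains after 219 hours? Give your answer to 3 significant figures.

1/t_eff = 1/t_phys + 1/t_biol = 1/73.1 + 1/382 = 0.016298 per hour.
t_eff = 73.1 × 382 / (73.1 + 382) ≈ 61.358 hours.
Remaining = 1850 × (1/2)^(219/61.358) = 1850 × (1/2)^3.5692 ≈ 155.86 cpm.

156 cpm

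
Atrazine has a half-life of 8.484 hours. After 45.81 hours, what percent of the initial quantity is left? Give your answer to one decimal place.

n = 45.81/8.484 ≈ 5.3996 half-lives.
Fraction remaining = (1/2)^5.3996 ≈ 0.02369, i.e. 2.369%.

2.4%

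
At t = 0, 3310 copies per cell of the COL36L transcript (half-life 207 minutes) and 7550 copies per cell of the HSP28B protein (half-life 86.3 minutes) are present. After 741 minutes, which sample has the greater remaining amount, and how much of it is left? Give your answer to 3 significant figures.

COL36L transcript, 277 copies per cell

COL36L transcript: 3310 × (1/2)^3.5797 ≈ 276.84 copies per cell.
HSP28B protein: 7550 × (1/2)^8.5863 ≈ 19.643 copies per cell.
COL36L transcript has more remaining, at ≈ 276.84 copies per cell.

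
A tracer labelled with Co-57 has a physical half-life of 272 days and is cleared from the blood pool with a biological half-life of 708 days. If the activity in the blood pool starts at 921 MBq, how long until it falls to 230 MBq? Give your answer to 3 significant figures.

393 days

1/t_eff = 1/t_phys + 1/t_biol = 1/272 + 1/708 = 0.0050889 per day.
t_eff = 272 × 708 / (272 + 708) ≈ 196.51 days.
n = log₂(921/230) ≈ 2.0016; t = 2.0016 × 196.51 ≈ 393.32 days.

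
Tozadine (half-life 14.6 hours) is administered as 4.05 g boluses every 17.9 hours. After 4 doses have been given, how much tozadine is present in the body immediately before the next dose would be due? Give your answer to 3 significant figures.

The 4 doses were given 71.6, 53.7, 35.8, 17.9 hours ago.
Total = 4.05·(1/2)^(71.6/14.6) + 4.05·(1/2)^(53.7/14.6) + 4.05·(1/2)^(35.8/14.6) + 4.05·(1/2)^(17.9/14.6)
      = 0.13526 + 0.3164 + 0.74014 + 1.7313 ≈ 2.9231 g.

2.92 g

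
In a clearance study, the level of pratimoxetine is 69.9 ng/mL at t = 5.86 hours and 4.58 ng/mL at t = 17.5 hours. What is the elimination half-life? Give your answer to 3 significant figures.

2.96 hours

Over Δt = 17.5 − 5.86 = 11.64 hours, the level fell by a factor of 69.9/4.58 ≈ 15.262.
n = log₂(15.262) ≈ 3.9319 half-lives, so t½ = 11.64/3.9319 ≈ 2.9604 hours.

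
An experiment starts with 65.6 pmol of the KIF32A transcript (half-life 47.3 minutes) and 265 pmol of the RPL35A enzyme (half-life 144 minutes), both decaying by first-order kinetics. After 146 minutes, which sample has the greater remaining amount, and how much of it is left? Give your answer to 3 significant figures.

KIF32A transcript: 65.6 × (1/2)^3.0867 ≈ 7.7218 pmol.
RPL35A enzyme: 265 × (1/2)^1.0139 ≈ 131.23 pmol.
RPL35A enzyme has more remaining, at ≈ 131.23 pmol.

RPL35A enzyme, 131 pmol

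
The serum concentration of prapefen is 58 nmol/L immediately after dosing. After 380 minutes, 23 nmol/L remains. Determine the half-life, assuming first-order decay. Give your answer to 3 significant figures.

285 minutes

A/A₀ = 23/58 ≈ 0.39655.
n = log₂(2.5217) ≈ 1.3344 half-lives elapsed in 380 minutes.
t½ = 380/1.3344 ≈ 284.77 minutes.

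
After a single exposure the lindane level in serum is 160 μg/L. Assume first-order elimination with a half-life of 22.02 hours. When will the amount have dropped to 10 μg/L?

88.08 hours

10/160 = 1/16, so 4 half-lives have elapsed.
t = 4 × 22.02 = 88.08 hours.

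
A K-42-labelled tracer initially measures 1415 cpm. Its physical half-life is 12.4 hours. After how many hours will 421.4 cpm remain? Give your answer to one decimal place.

Fraction remaining = 421.4/1415 ≈ 0.29781.
n = log₂(1415/421.4) = ln(3.3579)/ln 2 ≈ 1.7475 half-lives.
t = n × t½ = 1.7475 × 12.4 ≈ 21.669 hours.

21.7 hours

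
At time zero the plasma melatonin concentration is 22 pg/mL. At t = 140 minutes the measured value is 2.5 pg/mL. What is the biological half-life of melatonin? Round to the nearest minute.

A/A₀ = 2.5/22 ≈ 0.11364.
n = log₂(8.8) ≈ 3.1375 half-lives elapsed in 140 minutes.
t½ = 140/3.1375 ≈ 44.621 minutes.

45 minutes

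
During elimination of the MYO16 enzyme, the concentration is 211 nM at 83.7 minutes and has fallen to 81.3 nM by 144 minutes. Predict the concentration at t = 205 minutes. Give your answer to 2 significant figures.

31 nM

Over Δt = 144 − 83.7 = 60.3 minutes, the level fell by a factor of 211/81.3 ≈ 2.5953.
n = log₂(2.5953) ≈ 1.3759 half-lives, so t½ = 60.3/1.3759 ≈ 43.825 minutes.
From t = 144 to t = 205: 81.3 × (1/2)^((205−144)/43.825) ≈ 30.981 nM.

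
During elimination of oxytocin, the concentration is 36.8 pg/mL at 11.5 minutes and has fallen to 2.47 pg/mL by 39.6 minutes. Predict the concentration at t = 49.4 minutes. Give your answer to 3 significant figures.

Over Δt = 39.6 − 11.5 = 28.1 minutes, the level fell by a factor of 36.8/2.47 ≈ 14.899.
n = log₂(14.899) ≈ 3.8971 half-lives, so t½ = 28.1/3.8971 ≈ 7.2104 minutes.
From t = 39.6 to t = 49.4: 2.47 × (1/2)^((49.4−39.6)/7.2104) ≈ 0.96284 pg/mL.

0.963 pg/mL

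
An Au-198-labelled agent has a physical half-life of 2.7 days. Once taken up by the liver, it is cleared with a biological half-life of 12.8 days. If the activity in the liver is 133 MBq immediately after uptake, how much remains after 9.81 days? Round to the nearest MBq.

6 MBq

1/t_eff = 1/t_phys + 1/t_biol = 1/2.7 + 1/12.8 = 0.4485 per day.
t_eff = 2.7 × 12.8 / (2.7 + 12.8) ≈ 2.2297 days.
Remaining = 133 × (1/2)^(9.81/2.2297) = 133 × (1/2)^4.3997 ≈ 6.3008 MBq.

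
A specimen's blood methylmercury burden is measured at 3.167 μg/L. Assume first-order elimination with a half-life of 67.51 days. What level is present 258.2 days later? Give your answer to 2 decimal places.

0.22 μg/L

Number of half-lives: n = 258.2/67.51 ≈ 3.8246.
Remaining = 3.167 × (1/2)^3.8246 = 3.167 × 0.070579 ≈ 0.22352 μg/L.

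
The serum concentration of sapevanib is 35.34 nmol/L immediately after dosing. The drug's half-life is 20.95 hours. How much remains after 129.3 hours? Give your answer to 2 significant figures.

0.49 nmol/L

Number of half-lives: n = 129.3/20.95 ≈ 6.1718.
Remaining = 35.34 × (1/2)^6.1718 = 35.34 × 0.01387 ≈ 0.49018 nmol/L.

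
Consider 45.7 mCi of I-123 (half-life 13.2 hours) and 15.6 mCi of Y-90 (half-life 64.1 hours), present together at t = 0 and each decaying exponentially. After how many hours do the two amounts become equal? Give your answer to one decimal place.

Set 45.7·(1/2)^(t/13.2) = 15.6·(1/2)^(t/64.1).
Taking log₂: log₂(45.7/15.6) = t·(1/13.2 − 1/64.1).
log₂(2.9295) = 1.5506; 1/13.2 − 1/64.1 = 0.060157.
t = 1.5506 / 0.060157 ≈ 25.777 hours.

25.8 hours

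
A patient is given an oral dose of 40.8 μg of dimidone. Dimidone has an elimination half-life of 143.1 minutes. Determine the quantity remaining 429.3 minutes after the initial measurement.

5.1 μg

Elapsed time is 3 half-lives (429.3/143.1).
Each half-life halves the amount: 40.8 × (1/2)^3 = 40.8/8 = 5.1 μg.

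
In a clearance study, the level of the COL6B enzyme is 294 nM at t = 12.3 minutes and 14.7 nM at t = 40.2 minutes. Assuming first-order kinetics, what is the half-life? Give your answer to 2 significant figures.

Over Δt = 40.2 − 12.3 = 27.9 minutes, the level fell by a factor of 294/14.7 ≈ 20.
n = log₂(20) ≈ 4.3219 half-lives, so t½ = 27.9/4.3219 ≈ 6.4555 minutes.

6.5 minutes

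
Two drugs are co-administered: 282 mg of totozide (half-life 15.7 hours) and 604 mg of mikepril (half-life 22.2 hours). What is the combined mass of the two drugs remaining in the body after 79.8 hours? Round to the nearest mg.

58 mg

totozide: 282 × (1/2)^(79.8/15.7) = 282 × (1/2)^5.0828 ≈ 8.321 mg.
mikepril: 604 × (1/2)^(79.8/22.2) = 604 × (1/2)^3.5946 ≈ 49.998 mg.
Total = 8.321 + 49.998 ≈ 58.319 mg.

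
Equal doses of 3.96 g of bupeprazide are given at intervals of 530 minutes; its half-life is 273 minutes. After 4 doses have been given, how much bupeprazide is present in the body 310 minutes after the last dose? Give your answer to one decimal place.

The 4 doses were given 1900, 1370, 840, 310 minutes ago.
Total = 3.96·(1/2)^(1900/273) + 3.96·(1/2)^(1370/273) + 3.96·(1/2)^(840/273) + 3.96·(1/2)^(310/273)
      = 0.031814 + 0.12219 + 0.4693 + 1.8025 ≈ 2.4258 g.

2.4 g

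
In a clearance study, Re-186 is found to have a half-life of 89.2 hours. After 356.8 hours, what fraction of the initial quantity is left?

0.0625

n = 356.8/89.2 ≈ 4 half-lives.
Fraction remaining = (1/2)^4 ≈ 0.0625.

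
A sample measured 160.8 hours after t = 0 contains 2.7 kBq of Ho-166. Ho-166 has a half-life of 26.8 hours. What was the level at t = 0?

Number of half-lives elapsed: n = 160.8/26.8 ≈ 6.
A₀ = A × 2^n = 2.7 × 2^6 = 2.7 × 64 ≈ 172.8 kBq.

172.8 kBq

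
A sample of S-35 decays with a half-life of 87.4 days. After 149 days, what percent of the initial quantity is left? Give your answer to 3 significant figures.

30.7%

n = 149/87.4 ≈ 1.7048 half-lives.
Fraction remaining = (1/2)^1.7048 ≈ 0.30676, i.e. 30.676%.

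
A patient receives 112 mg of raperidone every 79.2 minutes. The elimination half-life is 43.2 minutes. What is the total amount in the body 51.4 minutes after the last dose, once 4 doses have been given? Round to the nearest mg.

68 mg

The 4 doses were given 289, 209.8, 130.6, 51.4 minutes ago.
Total = 112·(1/2)^(289/43.2) + 112·(1/2)^(209.8/43.2) + 112·(1/2)^(130.6/43.2) + 112·(1/2)^(51.4/43.2)
      = 1.0849 + 3.8661 + 13.777 + 49.096 ≈ 67.824 mg.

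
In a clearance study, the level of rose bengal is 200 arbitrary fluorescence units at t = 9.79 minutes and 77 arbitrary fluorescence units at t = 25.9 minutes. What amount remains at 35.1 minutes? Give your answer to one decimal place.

Over Δt = 25.9 − 9.79 = 16.11 minutes, the level fell by a factor of 200/77 ≈ 2.5974.
n = log₂(2.5974) ≈ 1.3771 half-lives, so t½ = 16.11/1.3771 ≈ 11.699 minutes.
From t = 25.9 to t = 35.1: 77 × (1/2)^((35.1−25.9)/11.699) ≈ 44.643 arbitrary fluorescence units.

44.6 arbitrary fluorescence units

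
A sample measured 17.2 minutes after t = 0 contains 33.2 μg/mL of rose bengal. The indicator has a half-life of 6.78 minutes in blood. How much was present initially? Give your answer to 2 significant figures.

Number of half-lives elapsed: n = 17.2/6.78 ≈ 2.5369.
A₀ = A × 2^n = 33.2 × 2^2.5369 = 33.2 × 5.8033 ≈ 192.67 μg/mL.

190 μg/mL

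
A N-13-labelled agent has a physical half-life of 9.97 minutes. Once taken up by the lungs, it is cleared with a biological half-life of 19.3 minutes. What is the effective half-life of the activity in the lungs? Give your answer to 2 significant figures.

1/t_eff = 1/t_phys + 1/t_biol = 1/9.97 + 1/19.3 = 0.15211 per minute.
t_eff = 9.97 × 19.3 / (9.97 + 19.3) ≈ 6.574 minutes.

6.6 minutes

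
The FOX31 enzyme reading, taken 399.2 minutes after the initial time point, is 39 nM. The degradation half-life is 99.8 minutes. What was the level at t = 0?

624 nM

Number of half-lives elapsed: n = 399.2/99.8 ≈ 4.
A₀ = A × 2^n = 39 × 2^4 = 39 × 16 ≈ 624 nM.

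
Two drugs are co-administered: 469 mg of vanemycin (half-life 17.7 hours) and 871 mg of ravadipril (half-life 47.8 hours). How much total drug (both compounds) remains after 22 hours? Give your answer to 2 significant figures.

830 mg

vanemycin: 469 × (1/2)^(22/17.7) = 469 × (1/2)^1.2429 ≈ 198.16 mg.
ravadipril: 871 × (1/2)^(22/47.8) = 871 × (1/2)^0.46025 ≈ 633.09 mg.
Total = 198.16 + 633.09 ≈ 831.25 mg.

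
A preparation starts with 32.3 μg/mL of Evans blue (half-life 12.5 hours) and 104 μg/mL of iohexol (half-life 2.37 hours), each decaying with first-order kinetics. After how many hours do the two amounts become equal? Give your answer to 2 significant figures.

Set 32.3·(1/2)^(t/12.5) = 104·(1/2)^(t/2.37).
Taking log₂: log₂(32.3/104) = t·(1/12.5 − 1/2.37).
log₂(0.31058) = -1.687; 1/12.5 − 1/2.37 = -0.34194.
t = -1.687 / -0.34194 ≈ 4.9335 hours.

4.9 hours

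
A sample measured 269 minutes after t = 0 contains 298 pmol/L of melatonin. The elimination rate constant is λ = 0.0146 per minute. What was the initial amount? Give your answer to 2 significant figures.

t½ = ln 2 / λ = 0.69315 / 0.0146 ≈ 47.476 minutes.
Number of half-lives elapsed: n = 269/47.476 ≈ 5.666.
A₀ = A × 2^n = 298 × 2^5.666 = 298 × 50.775 ≈ 15131 pmol/L.

15000 pmol/L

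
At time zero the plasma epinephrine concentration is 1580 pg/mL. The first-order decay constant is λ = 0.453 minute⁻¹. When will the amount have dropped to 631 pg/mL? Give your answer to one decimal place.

t½ = ln 2 / λ = 0.69315 / 0.453 ≈ 1.5301 minutes.
Fraction remaining = 631/1580 ≈ 0.39937.
n = log₂(1580/631) = ln(2.504)/ln 2 ≈ 1.3242 half-lives.
t = n × t½ = 1.3242 × 1.5301 ≈ 2.0262 minutes.

2.0 minutes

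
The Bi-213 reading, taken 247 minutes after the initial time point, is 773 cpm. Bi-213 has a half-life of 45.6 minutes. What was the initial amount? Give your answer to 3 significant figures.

Number of half-lives elapsed: n = 247/45.6 ≈ 5.4167.
A₀ = A × 2^n = 773 × 2^5.4167 = 773 × 42.715 ≈ 33019 cpm.

33000 cpm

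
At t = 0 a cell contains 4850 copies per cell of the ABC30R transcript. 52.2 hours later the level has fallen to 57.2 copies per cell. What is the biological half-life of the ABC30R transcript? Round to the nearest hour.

8 hours

A/A₀ = 57.2/4850 ≈ 0.011794.
n = log₂(84.79) ≈ 6.4058 half-lives elapsed in 52.2 hours.
t½ = 52.2/6.4058 ≈ 8.1488 hours.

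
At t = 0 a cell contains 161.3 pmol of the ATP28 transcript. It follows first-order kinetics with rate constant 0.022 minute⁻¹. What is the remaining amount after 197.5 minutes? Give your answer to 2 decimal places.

2.09 pmol

t½ = ln 2 / λ = 0.69315 / 0.022 ≈ 31.507 minutes.
Number of half-lives: n = 197.5/31.507 ≈ 6.2685.
Remaining = 161.3 × (1/2)^6.2685 = 161.3 × 0.012972 ≈ 2.0923 pmol.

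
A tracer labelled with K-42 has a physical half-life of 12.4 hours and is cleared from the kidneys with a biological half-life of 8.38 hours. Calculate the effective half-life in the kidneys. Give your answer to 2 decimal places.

5.00 hours

1/t_eff = 1/t_phys + 1/t_biol = 1/12.4 + 1/8.38 = 0.19998 per hour.
t_eff = 12.4 × 8.38 / (12.4 + 8.38) ≈ 5.0006 hours.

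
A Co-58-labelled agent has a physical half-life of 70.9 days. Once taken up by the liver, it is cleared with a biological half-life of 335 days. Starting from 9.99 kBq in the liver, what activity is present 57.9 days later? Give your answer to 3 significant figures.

1/t_eff = 1/t_phys + 1/t_biol = 1/70.9 + 1/335 = 0.017089 per day.
t_eff = 70.9 × 335 / (70.9 + 335) ≈ 58.516 days.
Remaining = 9.99 × (1/2)^(57.9/58.516) = 9.99 × (1/2)^0.98948 ≈ 5.0316 kBq.

5.03 kBq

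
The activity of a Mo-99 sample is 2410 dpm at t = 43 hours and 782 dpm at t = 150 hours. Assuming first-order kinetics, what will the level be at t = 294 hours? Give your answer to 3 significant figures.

172 dpm

Over Δt = 150 − 43 = 107 hours, the level fell by a factor of 2410/782 ≈ 3.0818.
n = log₂(3.0818) ≈ 1.6238 half-lives, so t½ = 107/1.6238 ≈ 65.895 hours.
From t = 150 to t = 294: 782 × (1/2)^((294−150)/65.895) ≈ 171.94 dpm.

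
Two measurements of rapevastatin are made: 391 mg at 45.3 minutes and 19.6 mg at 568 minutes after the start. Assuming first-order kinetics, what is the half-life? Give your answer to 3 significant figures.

Over Δt = 568 − 45.3 = 522.7 minutes, the level fell by a factor of 391/19.6 ≈ 19.949.
n = log₂(19.949) ≈ 4.3182 half-lives, so t½ = 522.7/4.3182 ≈ 121.04 minutes.

121 minutes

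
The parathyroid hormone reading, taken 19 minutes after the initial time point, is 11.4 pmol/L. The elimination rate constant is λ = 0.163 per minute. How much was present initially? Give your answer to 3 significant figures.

t½ = ln 2 / λ = 0.69315 / 0.163 ≈ 4.2524 minutes.
Number of half-lives elapsed: n = 19/4.2524 ≈ 4.468.
A₀ = A × 2^n = 11.4 × 2^4.468 = 11.4 × 22.131 ≈ 252.3 pmol/L.

252 pmol/L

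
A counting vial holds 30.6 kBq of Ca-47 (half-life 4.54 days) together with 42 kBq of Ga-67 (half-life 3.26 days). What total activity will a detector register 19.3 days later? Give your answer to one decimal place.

Ca-47: 30.6 × (1/2)^(19.3/4.54) = 30.6 × (1/2)^4.2511 ≈ 1.607 kBq.
Ga-67: 42 × (1/2)^(19.3/3.26) = 42 × (1/2)^5.9202 ≈ 0.69355 kBq.
Total = 1.607 + 0.69355 ≈ 2.3005 kBq.

2.3 kBq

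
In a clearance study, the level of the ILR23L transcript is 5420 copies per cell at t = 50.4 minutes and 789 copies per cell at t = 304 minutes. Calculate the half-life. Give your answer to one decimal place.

Over Δt = 304 − 50.4 = 253.6 minutes, the level fell by a factor of 5420/789 ≈ 6.8695.
n = log₂(6.8695) ≈ 2.7802 half-lives, so t½ = 253.6/2.7802 ≈ 91.217 minutes.

91.2 minutes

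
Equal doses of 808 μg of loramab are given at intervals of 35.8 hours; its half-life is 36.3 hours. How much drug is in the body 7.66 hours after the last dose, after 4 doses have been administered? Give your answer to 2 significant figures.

The 4 doses were given 115.06, 79.26, 43.46, 7.66 hours ago.
Total = 808·(1/2)^(115.06/36.3) + 808·(1/2)^(79.26/36.3) + 808·(1/2)^(43.46/36.3) + 808·(1/2)^(7.66/36.3)
      = 89.792 + 177.88 + 352.37 + 698.05 ≈ 1318.1 μg.

1300 μg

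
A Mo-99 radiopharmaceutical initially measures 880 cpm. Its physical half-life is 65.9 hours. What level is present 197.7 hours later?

110 cpm

Elapsed time is 3 half-lives (197.7/65.9).
Each half-life halves the amount: 880 × (1/2)^3 = 880/8 = 110 cpm.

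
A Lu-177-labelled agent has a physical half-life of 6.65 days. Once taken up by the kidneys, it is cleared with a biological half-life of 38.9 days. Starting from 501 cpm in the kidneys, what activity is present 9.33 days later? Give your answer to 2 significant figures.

160 cpm

1/t_eff = 1/t_phys + 1/t_biol = 1/6.65 + 1/38.9 = 0.17608 per day.
t_eff = 6.65 × 38.9 / (6.65 + 38.9) ≈ 5.6791 days.
Remaining = 501 × (1/2)^(9.33/5.6791) = 501 × (1/2)^1.6429 ≈ 160.43 cpm.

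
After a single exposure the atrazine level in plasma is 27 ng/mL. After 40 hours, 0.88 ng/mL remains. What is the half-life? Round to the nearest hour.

A/A₀ = 0.88/27 ≈ 0.032593.
n = log₂(30.682) ≈ 4.9393 half-lives elapsed in 40 hours.
t½ = 40/4.9393 ≈ 8.0983 hours.

8 hours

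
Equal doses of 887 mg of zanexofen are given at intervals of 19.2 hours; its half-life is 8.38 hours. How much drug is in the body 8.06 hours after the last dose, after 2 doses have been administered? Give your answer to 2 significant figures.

550 mg

The 2 doses were given 27.26, 8.06 hours ago.
Total = 887·(1/2)^(27.26/8.38) + 887·(1/2)^(8.06/8.38)
      = 93.042 + 455.4 ≈ 548.44 mg.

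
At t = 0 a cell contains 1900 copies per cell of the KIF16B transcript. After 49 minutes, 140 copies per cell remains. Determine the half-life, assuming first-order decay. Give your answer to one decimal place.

13.0 minutes

A/A₀ = 140/1900 ≈ 0.073684.
n = log₂(13.571) ≈ 3.7625 half-lives elapsed in 49 minutes.
t½ = 49/3.7625 ≈ 13.023 minutes.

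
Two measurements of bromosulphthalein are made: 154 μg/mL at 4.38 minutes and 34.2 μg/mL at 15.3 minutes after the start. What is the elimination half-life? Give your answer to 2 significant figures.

5.0 minutes

Over Δt = 15.3 − 4.38 = 10.92 minutes, the level fell by a factor of 154/34.2 ≈ 4.5029.
n = log₂(4.5029) ≈ 2.1709 half-lives, so t½ = 10.92/2.1709 ≈ 5.0303 minutes.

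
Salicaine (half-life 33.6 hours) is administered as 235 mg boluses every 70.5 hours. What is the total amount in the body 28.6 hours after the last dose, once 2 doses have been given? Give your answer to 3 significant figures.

The 2 doses were given 99.1, 28.6 hours ago.
Total = 235·(1/2)^(99.1/33.6) + 235·(1/2)^(28.6/33.6)
      = 30.423 + 130.27 ≈ 160.69 mg.

161 mg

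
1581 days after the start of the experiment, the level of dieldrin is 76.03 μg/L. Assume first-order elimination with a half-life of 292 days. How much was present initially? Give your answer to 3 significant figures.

Number of half-lives elapsed: n = 1581/292 ≈ 5.4144.
A₀ = A × 2^n = 76.03 × 2^5.4144 = 76.03 × 42.647 ≈ 3242.5 μg/L.

3240 μg/L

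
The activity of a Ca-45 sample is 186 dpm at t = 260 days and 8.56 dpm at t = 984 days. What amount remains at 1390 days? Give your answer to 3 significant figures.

1.52 dpm

Over Δt = 984 − 260 = 724 days, the level fell by a factor of 186/8.56 ≈ 21.729.
n = log₂(21.729) ≈ 4.4415 half-lives, so t½ = 724/4.4415 ≈ 163.01 days.
From t = 984 to t = 1390: 8.56 × (1/2)^((1390−984)/163.01) ≈ 1.523 dpm.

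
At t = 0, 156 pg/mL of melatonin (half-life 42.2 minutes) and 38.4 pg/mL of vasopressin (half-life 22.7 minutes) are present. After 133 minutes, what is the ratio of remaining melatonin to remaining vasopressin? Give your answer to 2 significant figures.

27

melatonin: 156 × (1/2)^(133/42.2) = 156 × (1/2)^3.1517 ≈ 17.554 pg/mL.
vasopressin: 38.4 × (1/2)^(133/22.7) = 38.4 × (1/2)^5.859 ≈ 0.66159 pg/mL.
Ratio ≈ 17.554 / 0.66159 ≈ 26.533.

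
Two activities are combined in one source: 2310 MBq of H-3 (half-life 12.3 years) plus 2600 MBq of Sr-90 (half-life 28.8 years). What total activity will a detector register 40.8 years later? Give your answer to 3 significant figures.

1210 MBq

H-3: 2310 × (1/2)^(40.8/12.3) = 2310 × (1/2)^3.3171 ≈ 231.78 MBq.
Sr-90: 2600 × (1/2)^(40.8/28.8) = 2600 × (1/2)^1.4167 ≈ 973.9 MBq.
Total = 231.78 + 973.9 ≈ 1205.7 MBq.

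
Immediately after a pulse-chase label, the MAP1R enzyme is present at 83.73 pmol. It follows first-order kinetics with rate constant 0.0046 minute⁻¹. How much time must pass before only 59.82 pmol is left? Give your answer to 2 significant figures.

t½ = ln 2 / k = 0.69315 / 0.0046 ≈ 150.68 minutes.
Fraction remaining = 59.82/83.73 ≈ 0.71444.
n = log₂(83.73/59.82) = ln(1.3997)/ln 2 ≈ 0.48512 half-lives.
t = n × t½ = 0.48512 × 150.68 ≈ 73.099 minutes.

73 minutes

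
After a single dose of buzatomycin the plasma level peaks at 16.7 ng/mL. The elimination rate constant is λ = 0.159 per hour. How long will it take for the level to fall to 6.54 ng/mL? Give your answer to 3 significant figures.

t½ = ln 2 / λ = 0.69315 / 0.159 ≈ 4.3594 hours.
Fraction remaining = 6.54/16.7 ≈ 0.39162.
n = log₂(16.7/6.54) = ln(2.5535)/ln 2 ≈ 1.3525 half-lives.
t = n × t½ = 1.3525 × 4.3594 ≈ 5.896 hours.

5.90 hours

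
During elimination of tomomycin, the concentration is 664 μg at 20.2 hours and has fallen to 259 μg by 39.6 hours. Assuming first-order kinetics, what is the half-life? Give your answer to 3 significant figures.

14.3 hours

Over Δt = 39.6 − 20.2 = 19.4 hours, the level fell by a factor of 664/259 ≈ 2.5637.
n = log₂(2.5637) ≈ 1.3582 half-lives, so t½ = 19.4/1.3582 ≈ 14.283 hours.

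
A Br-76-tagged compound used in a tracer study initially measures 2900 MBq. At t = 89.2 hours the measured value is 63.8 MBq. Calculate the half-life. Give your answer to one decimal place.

16.2 hours

A/A₀ = 63.8/2900 ≈ 0.022.
n = log₂(45.455) ≈ 5.5064 half-lives elapsed in 89.2 hours.
t½ = 89.2/5.5064 ≈ 16.199 hours.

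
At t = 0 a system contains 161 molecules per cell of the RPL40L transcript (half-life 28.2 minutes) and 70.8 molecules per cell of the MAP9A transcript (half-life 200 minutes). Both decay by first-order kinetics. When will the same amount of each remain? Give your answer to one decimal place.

38.9 minutes

Set 161·(1/2)^(t/28.2) = 70.8·(1/2)^(t/200).
Taking log₂: log₂(161/70.8) = t·(1/28.2 − 1/200).
log₂(2.274) = 1.1852; 1/28.2 − 1/200 = 0.030461.
t = 1.1852 / 0.030461 ≈ 38.91 minutes.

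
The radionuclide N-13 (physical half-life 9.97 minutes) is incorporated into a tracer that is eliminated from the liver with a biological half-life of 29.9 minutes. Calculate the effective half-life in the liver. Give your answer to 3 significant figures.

7.48 minutes

1/t_eff = 1/t_phys + 1/t_biol = 1/9.97 + 1/29.9 = 0.13375 per minute.
t_eff = 9.97 × 29.9 / (9.97 + 29.9) ≈ 7.4769 minutes.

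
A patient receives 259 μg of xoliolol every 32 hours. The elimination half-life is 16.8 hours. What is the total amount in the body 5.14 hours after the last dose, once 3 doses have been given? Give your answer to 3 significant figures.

The 3 doses were given 69.14, 37.14, 5.14 hours ago.
Total = 259·(1/2)^(69.14/16.8) + 259·(1/2)^(37.14/16.8) + 259·(1/2)^(5.14/16.8)
      = 14.942 + 55.951 + 209.51 ≈ 280.4 μg.

280 μg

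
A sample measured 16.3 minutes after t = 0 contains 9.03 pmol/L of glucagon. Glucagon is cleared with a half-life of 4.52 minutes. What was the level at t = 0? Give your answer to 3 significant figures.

Number of half-lives elapsed: n = 16.3/4.52 ≈ 3.6062.
A₀ = A × 2^n = 9.03 × 2^3.6062 = 9.03 × 12.178 ≈ 109.97 pmol/L.

110 pmol/L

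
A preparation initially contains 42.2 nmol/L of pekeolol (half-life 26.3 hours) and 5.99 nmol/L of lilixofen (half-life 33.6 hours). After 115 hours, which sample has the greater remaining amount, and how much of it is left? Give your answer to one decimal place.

pekeolol, 2.0 nmol/L

pekeolol: 42.2 × (1/2)^4.3726 ≈ 2.0371 nmol/L.
lilixofen: 5.99 × (1/2)^3.4226 ≈ 0.55862 nmol/L.
Pekeolol has more remaining, at ≈ 2.0371 nmol/L.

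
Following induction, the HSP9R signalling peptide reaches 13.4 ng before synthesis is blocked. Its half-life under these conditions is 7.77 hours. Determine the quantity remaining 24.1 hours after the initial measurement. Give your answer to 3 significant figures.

Number of half-lives: n = 24.1/7.77 ≈ 3.1017.
Remaining = 13.4 × (1/2)^3.1017 = 13.4 × 0.11649 ≈ 1.561 ng.

1.56 ng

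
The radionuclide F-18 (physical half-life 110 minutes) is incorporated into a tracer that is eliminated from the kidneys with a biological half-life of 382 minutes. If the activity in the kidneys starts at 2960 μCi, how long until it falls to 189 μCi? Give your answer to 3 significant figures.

339 minutes

1/t_eff = 1/t_phys + 1/t_biol = 1/110 + 1/382 = 0.011709 per minute.
t_eff = 110 × 382 / (110 + 382) ≈ 85.407 minutes.
n = log₂(2960/189) ≈ 3.9691; t = 3.9691 × 85.407 ≈ 338.99 minutes.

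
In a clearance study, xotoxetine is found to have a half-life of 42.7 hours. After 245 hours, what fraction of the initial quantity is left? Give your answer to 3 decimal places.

0.019

n = 245/42.7 ≈ 5.7377 half-lives.
Fraction remaining = (1/2)^5.7377 ≈ 0.01874.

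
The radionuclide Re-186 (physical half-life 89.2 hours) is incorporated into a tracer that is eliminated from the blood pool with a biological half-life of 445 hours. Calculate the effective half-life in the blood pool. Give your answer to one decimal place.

74.3 hours

1/t_eff = 1/t_phys + 1/t_biol = 1/89.2 + 1/445 = 0.013458 per hour.
t_eff = 89.2 × 445 / (89.2 + 445) ≈ 74.306 hours.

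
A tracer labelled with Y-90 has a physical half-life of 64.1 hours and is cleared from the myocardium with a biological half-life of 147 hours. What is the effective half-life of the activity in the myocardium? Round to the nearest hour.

1/t_eff = 1/t_phys + 1/t_biol = 1/64.1 + 1/147 = 0.022403 per hour.
t_eff = 64.1 × 147 / (64.1 + 147) ≈ 44.636 hours.

45 hours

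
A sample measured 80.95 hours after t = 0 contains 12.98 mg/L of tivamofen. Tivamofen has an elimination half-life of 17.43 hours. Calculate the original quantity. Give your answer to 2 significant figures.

320 mg/L

Number of half-lives elapsed: n = 80.95/17.43 ≈ 4.6443.
A₀ = A × 2^n = 12.98 × 2^4.6443 = 12.98 × 25.008 ≈ 324.6 mg/L.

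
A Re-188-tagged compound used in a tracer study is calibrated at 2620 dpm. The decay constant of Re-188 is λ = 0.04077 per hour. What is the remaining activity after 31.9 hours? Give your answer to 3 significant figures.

714 dpm

t½ = ln 2 / λ = 0.69315 / 0.04077 ≈ 17.001 hours.
Number of half-lives: n = 31.9/17.001 ≈ 1.8763.
Remaining = 2620 × (1/2)^1.8763 = 2620 × 0.27238 ≈ 713.63 dpm.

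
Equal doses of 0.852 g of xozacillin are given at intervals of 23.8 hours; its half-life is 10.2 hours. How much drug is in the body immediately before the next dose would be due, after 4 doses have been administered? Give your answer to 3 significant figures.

0.211 g

The 4 doses were given 95.2, 71.4, 47.6, 23.8 hours ago.
Total = 0.852·(1/2)^(95.2/10.2) + 0.852·(1/2)^(71.4/10.2) + 0.852·(1/2)^(47.6/10.2) + 0.852·(1/2)^(23.8/10.2)
      = 0.0013208 + 0.0066562 + 0.033545 + 0.16906 ≈ 0.21058 g.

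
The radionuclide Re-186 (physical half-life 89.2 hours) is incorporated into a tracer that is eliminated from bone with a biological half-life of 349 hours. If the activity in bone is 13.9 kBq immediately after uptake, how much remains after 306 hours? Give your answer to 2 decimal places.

0.70 kBq

1/t_eff = 1/t_phys + 1/t_biol = 1/89.2 + 1/349 = 0.014076 per hour.
t_eff = 89.2 × 349 / (89.2 + 349) ≈ 71.042 hours.
Remaining = 13.9 × (1/2)^(306/71.042) = 13.9 × (1/2)^4.3073 ≈ 0.70209 kBq.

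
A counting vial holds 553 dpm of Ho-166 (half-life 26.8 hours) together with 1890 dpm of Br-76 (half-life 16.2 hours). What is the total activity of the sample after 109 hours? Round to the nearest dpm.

51 dpm

Ho-166: 553 × (1/2)^(109/26.8) = 553 × (1/2)^4.0672 ≈ 32.99 dpm.
Br-76: 1890 × (1/2)^(109/16.2) = 1890 × (1/2)^6.7284 ≈ 17.824 dpm.
Total = 32.99 + 17.824 ≈ 50.815 dpm.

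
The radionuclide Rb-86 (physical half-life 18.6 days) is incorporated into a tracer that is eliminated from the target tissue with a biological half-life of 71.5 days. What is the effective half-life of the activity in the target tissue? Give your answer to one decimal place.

14.8 days

1/t_eff = 1/t_phys + 1/t_biol = 1/18.6 + 1/71.5 = 0.067749 per day.
t_eff = 18.6 × 71.5 / (18.6 + 71.5) ≈ 14.76 days.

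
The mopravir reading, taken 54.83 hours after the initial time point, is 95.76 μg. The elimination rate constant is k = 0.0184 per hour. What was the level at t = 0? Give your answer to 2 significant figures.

260 μg

t½ = ln 2 / k = 0.69315 / 0.0184 ≈ 37.671 hours.
Number of half-lives elapsed: n = 54.83/37.671 ≈ 1.4555.
A₀ = A × 2^n = 95.76 × 2^1.4555 = 95.76 × 2.7425 ≈ 262.62 μg.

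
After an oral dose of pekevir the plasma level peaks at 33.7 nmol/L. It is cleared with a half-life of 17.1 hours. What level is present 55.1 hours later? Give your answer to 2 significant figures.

3.6 nmol/L

Number of half-lives: n = 55.1/17.1 ≈ 3.2222.
Remaining = 33.7 × (1/2)^3.2222 = 33.7 × 0.10716 ≈ 3.6111 nmol/L.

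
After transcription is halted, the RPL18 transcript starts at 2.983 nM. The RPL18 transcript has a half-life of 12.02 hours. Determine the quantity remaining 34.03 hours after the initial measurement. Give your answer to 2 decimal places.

Number of half-lives: n = 34.03/12.02 ≈ 2.8311.
Remaining = 2.983 × (1/2)^2.8311 = 2.983 × 0.14052 ≈ 0.41918 nM.

0.42 nM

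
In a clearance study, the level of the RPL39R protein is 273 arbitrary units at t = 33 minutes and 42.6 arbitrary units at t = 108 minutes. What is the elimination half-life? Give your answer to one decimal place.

Over Δt = 108 − 33 = 75 minutes, the level fell by a factor of 273/42.6 ≈ 6.4085.
n = log₂(6.4085) ≈ 2.68 half-lives, so t½ = 75/2.68 ≈ 27.985 minutes.

28.0 minutes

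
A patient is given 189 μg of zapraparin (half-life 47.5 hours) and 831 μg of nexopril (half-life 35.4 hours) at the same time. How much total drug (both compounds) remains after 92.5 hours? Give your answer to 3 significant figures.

185 μg

zapraparin: 189 × (1/2)^(92.5/47.5) = 189 × (1/2)^1.9474 ≈ 49.006 μg.
nexopril: 831 × (1/2)^(92.5/35.4) = 831 × (1/2)^2.613 ≈ 135.83 μg.
Total = 49.006 + 135.83 ≈ 184.84 μg.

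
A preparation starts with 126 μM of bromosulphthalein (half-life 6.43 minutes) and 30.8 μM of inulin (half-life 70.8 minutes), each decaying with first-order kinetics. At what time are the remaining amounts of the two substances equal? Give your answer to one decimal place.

14.4 minutes

Set 126·(1/2)^(t/6.43) = 30.8·(1/2)^(t/70.8).
Taking log₂: log₂(126/30.8) = t·(1/6.43 − 1/70.8).
log₂(4.0909) = 2.0324; 1/6.43 − 1/70.8 = 0.1414.
t = 2.0324 / 0.1414 ≈ 14.374 minutes.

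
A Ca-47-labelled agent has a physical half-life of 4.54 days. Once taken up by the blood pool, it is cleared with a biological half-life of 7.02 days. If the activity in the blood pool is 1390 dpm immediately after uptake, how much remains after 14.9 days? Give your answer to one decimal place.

1/t_eff = 1/t_phys + 1/t_biol = 1/4.54 + 1/7.02 = 0.36271 per day.
t_eff = 4.54 × 7.02 / (4.54 + 7.02) ≈ 2.757 days.
Remaining = 1390 × (1/2)^(14.9/2.757) = 1390 × (1/2)^5.4044 ≈ 32.818 dpm.

32.8 dpm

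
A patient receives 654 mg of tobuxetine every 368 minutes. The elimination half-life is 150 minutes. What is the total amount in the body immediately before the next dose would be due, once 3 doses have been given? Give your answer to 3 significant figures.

The 3 doses were given 1104, 736, 368 minutes ago.
Total = 654·(1/2)^(1104/150) + 654·(1/2)^(736/150) + 654·(1/2)^(368/150)
      = 3.981 + 21.803 + 119.41 ≈ 145.2 mg.

145 mg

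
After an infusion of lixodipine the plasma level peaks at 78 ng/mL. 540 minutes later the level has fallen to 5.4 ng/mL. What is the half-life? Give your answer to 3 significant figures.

140 minutes

A/A₀ = 5.4/78 ≈ 0.069231.
n = log₂(14.444) ≈ 3.8524 half-lives elapsed in 540 minutes.
t½ = 540/3.8524 ≈ 140.17 minutes.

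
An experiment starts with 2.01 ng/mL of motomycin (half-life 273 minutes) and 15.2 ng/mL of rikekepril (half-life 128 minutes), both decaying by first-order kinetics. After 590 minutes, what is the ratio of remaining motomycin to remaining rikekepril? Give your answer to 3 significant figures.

0.722

motomycin: 2.01 × (1/2)^(590/273) = 2.01 × (1/2)^2.1612 ≈ 0.44938 ng/mL.
rikekepril: 15.2 × (1/2)^(590/128) = 15.2 × (1/2)^4.6094 ≈ 0.62271 ng/mL.
Ratio ≈ 0.44938 / 0.62271 ≈ 0.72166.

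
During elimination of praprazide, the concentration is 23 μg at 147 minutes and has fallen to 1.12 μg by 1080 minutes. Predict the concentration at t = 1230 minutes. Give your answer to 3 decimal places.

0.689 μg

Over Δt = 1080 − 147 = 933 minutes, the level fell by a factor of 23/1.12 ≈ 20.536.
n = log₂(20.536) ≈ 4.3601 half-lives, so t½ = 933/4.3601 ≈ 213.99 minutes.
From t = 1080 to t = 1230: 1.12 × (1/2)^((1230−1080)/213.99) ≈ 0.68898 μg.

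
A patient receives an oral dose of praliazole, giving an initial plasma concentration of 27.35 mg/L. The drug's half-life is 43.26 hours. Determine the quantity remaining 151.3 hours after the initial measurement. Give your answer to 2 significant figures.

Number of half-lives: n = 151.3/43.26 ≈ 3.4975.
Remaining = 27.35 × (1/2)^3.4975 = 27.35 × 0.088544 ≈ 2.4217 mg/L.

2.4 mg/L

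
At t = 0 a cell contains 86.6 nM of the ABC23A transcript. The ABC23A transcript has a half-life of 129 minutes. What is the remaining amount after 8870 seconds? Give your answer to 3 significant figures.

39.1 nM

Convert the elapsed time: 8870 seconds = 147.833 minutes.
Number of half-lives: n = 147.833/129 ≈ 1.146.
Remaining = 86.6 × (1/2)^1.146 = 86.6 × 0.45188 ≈ 39.133 nM.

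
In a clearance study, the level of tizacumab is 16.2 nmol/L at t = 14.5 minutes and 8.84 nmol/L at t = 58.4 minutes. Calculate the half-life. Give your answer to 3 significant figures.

Over Δt = 58.4 − 14.5 = 43.9 minutes, the level fell by a factor of 16.2/8.84 ≈ 1.8326.
n = log₂(1.8326) ≈ 0.87388 half-lives, so t½ = 43.9/0.87388 ≈ 50.236 minutes.

50.2 minutes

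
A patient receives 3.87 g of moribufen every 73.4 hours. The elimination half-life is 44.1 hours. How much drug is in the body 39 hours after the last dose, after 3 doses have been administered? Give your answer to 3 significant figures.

2.97 g

The 3 doses were given 185.8, 112.4, 39 hours ago.
Total = 3.87·(1/2)^(185.8/44.1) + 3.87·(1/2)^(112.4/44.1) + 3.87·(1/2)^(39/44.1)
      = 0.20865 + 0.66139 + 2.0965 ≈ 2.9665 g.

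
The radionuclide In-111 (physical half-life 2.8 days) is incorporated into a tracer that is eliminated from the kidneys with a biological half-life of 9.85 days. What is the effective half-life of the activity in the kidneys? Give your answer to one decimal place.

1/t_eff = 1/t_phys + 1/t_biol = 1/2.8 + 1/9.85 = 0.45867 per day.
t_eff = 2.8 × 9.85 / (2.8 + 9.85) ≈ 2.1802 days.

2.2 days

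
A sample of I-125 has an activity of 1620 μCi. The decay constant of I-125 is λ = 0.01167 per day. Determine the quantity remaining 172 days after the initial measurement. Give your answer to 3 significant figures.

t½ = ln 2 / λ = 0.69315 / 0.01167 ≈ 59.396 days.
Number of half-lives: n = 172/59.396 ≈ 2.8958.
Remaining = 1620 × (1/2)^2.8958 = 1620 × 0.13436 ≈ 217.66 μCi.

218 μCi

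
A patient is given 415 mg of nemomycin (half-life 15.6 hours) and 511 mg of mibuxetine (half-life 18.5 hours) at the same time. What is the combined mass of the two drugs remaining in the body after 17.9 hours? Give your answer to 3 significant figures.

nemomycin: 415 × (1/2)^(17.9/15.6) = 415 × (1/2)^1.1474 ≈ 187.34 mg.
mibuxetine: 511 × (1/2)^(17.9/18.5) = 511 × (1/2)^0.96757 ≈ 261.31 mg.
Total = 187.34 + 261.31 ≈ 448.65 mg.

449 mg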